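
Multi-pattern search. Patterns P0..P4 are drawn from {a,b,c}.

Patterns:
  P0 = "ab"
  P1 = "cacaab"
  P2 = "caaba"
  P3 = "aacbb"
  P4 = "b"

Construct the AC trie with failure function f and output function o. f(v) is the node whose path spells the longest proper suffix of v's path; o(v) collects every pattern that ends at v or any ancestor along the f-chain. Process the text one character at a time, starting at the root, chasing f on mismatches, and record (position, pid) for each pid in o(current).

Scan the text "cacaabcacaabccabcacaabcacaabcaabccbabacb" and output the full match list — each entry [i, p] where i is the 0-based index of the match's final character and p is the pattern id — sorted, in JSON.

Build:
Trie nodes:
  0='ε' goto a→1 b→16 c→3
  1='a' goto a→12 b→2
  2='ab' goto ·  [P0 ends]
  3='c' goto a→4
  4='ca' goto a→9 c→5
  5='cac' goto a→6
  6='caca' goto a→7
  7='cacaa' goto b→8
  8='cacaab' goto ·  [P1 ends]
  9='caa' goto b→10
  10='caab' goto a→11
  11='caaba' goto ·  [P2 ends]
  12='aa' goto c→13
  13='aac' goto b→14
  14='aacb' goto b→15
  15='aacbb' goto ·  [P3 ends]
  16='b' goto ·  [P4 ends]

BFS fail/out derivation:
  n1('a'): parent n0 fail=0; on 'a' 0 → fail=0;  out ∅∪∅=∅
  n3('c'): parent n0 fail=0; on 'c' 0 → fail=0;  out ∅∪∅=∅
  n16('b'): parent n0 fail=0; on 'b' 0 → fail=0;  out {4}∪∅={4}
  n2('ab'): parent n1 fail=0; on 'b' 0 → fail=16;  out {0}∪{4}={0,4}
  n4('ca'): parent n3 fail=0; on 'a' 0 → fail=1;  out ∅∪∅=∅
  n12('aa'): parent n1 fail=0; on 'a' 0 → fail=1;  out ∅∪∅=∅
  n5('cac'): parent n4 fail=1; on 'c' 1→0 → fail=3;  out ∅∪∅=∅
  n9('caa'): parent n4 fail=1; on 'a' 1 → fail=12;  out ∅∪∅=∅
  n13('aac'): parent n12 fail=1; on 'c' 1→0 → fail=3;  out ∅∪∅=∅
  n6('caca'): parent n5 fail=3; on 'a' 3 → fail=4;  out ∅∪∅=∅
  n10('caab'): parent n9 fail=12; on 'b' 12→1 → fail=2;  out ∅∪{0,4}={0,4}
  n14('aacb'): parent n13 fail=3; on 'b' 3→0 → fail=16;  out ∅∪{4}={4}
  n7('cacaa'): parent n6 fail=4; on 'a' 4 → fail=9;  out ∅∪∅=∅
  n11('caaba'): parent n10 fail=2; on 'a' 2→16→0 → fail=1;  out {2}∪∅={2}
  n15('aacbb'): parent n14 fail=16; on 'b' 16→0 → fail=16;  out {3}∪{4}={3,4}
  n8('cacaab'): parent n7 fail=9; on 'b' 9 → fail=10;  out {1}∪{0,4}={0,1,4}

Run:
i=0 'c': node 0→3
i=1 'a': node 3→4
i=2 'c': node 4→5
i=3 'a': node 5→6
i=4 'a': node 6→7
i=5 'b': node 7→8  emit P0@[4:5],P1@[0:5],P4@[5:5]
i=6 'c': node 8→3 (fail-walked)
i=7 'a': node 3→4
i=8 'c': node 4→5
i=9 'a': node 5→6
i=10 'a': node 6→7
i=11 'b': node 7→8  emit P0@[10:11],P1@[6:11],P4@[11:11]
i=12 'c': node 8→3 (fail-walked)
i=13 'c': node 3→3 (fail-walked)
i=14 'a': node 3→4
i=15 'b': node 4→2 (fail-walked)  emit P0@[14:15],P4@[15:15]
i=16 'c': node 2→3 (fail-walked)
i=17 'a': node 3→4
i=18 'c': node 4→5
i=19 'a': node 5→6
i=20 'a': node 6→7
i=21 'b': node 7→8  emit P0@[20:21],P1@[16:21],P4@[21:21]
i=22 'c': node 8→3 (fail-walked)
i=23 'a': node 3→4
i=24 'c': node 4→5
i=25 'a': node 5→6
i=26 'a': node 6→7
i=27 'b': node 7→8  emit P0@[26:27],P1@[22:27],P4@[27:27]
i=28 'c': node 8→3 (fail-walked)
i=29 'a': node 3→4
i=30 'a': node 4→9
i=31 'b': node 9→10  emit P0@[30:31],P4@[31:31]
i=32 'c': node 10→3 (fail-walked)
i=33 'c': node 3→3 (fail-walked)
i=34 'b': node 3→16 (fail-walked)  emit P4@[34:34]
i=35 'a': node 16→1 (fail-walked)
i=36 'b': node 1→2  emit P0@[35:36],P4@[36:36]
i=37 'a': node 2→1 (fail-walked)
i=38 'c': node 1→3 (fail-walked)
i=39 'b': node 3→16 (fail-walked)  emit P4@[39:39]

Matches: [[5,0],[5,1],[5,4],[11,0],[11,1],[11,4],[15,0],[15,4],[21,0],[21,1],[21,4],[27,0],[27,1],[27,4],[31,0],[31,4],[34,4],[36,0],[36,4],[39,4]]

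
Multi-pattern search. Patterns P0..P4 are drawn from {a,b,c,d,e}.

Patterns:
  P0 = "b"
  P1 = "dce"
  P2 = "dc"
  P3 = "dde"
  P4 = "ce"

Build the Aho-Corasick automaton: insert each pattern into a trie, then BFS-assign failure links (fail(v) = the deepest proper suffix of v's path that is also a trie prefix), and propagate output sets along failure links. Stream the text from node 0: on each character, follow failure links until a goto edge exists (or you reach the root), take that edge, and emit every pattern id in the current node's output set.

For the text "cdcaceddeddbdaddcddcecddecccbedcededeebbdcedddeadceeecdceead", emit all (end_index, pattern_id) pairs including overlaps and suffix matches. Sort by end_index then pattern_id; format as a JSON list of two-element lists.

Build automaton:
Trie (insert patterns):
  0='ε' goto b→1 c→7 d→2
  1='b' goto ·  [P0 ends]
  2='d' goto c→3 d→5
  3='dc' goto e→4  [P2 ends]
  4='dce' goto ·  [P1 ends]
  5='dd' goto e→6
  6='dde' goto ·  [P3 ends]
  7='c' goto e→8
  8='ce' goto ·  [P4 ends]

BFS fail/out derivation:
  fail(1) 'b': from fail(0)=0 chase 'b': 0 ⇒ 0;  out={0}∪out(0)={0}
  fail(2) 'd': from fail(0)=0 chase 'd': 0 ⇒ 0;  out=∅∪out(0)=∅
  fail(7) 'c': from fail(0)=0 chase 'c': 0 ⇒ 0;  out=∅∪out(0)=∅
  fail(3) 'dc': from fail(2)=0 chase 'c': 0 ⇒ 7;  out={2}∪out(7)={2}
  fail(5) 'dd': from fail(2)=0 chase 'd': 0 ⇒ 2;  out=∅∪out(2)=∅
  fail(8) 'ce': from fail(7)=0 chase 'e': 0 ⇒ 0;  out={4}∪out(0)={4}
  fail(4) 'dce': from fail(3)=7 chase 'e': 7 ⇒ 8;  out={1}∪out(8)={1,4}
  fail(6) 'dde': from fail(5)=2 chase 'e': 2→0 ⇒ 0;  out={3}∪out(0)={3}

Text stream:
[0] read 'c'  n0⇒n7
[1] read 'd'  n7⇒n2 (fail-walked)
[2] read 'c'  n2⇒n3  ** P2@[1:2]
[3] read 'a'  n3⇒n0 (fail-walked)
[4] read 'c'  n0⇒n7
[5] read 'e'  n7⇒n8  ** P4@[4:5]
[6] read 'd'  n8⇒n2 (fail-walked)
[7] read 'd'  n2⇒n5
[8] read 'e'  n5⇒n6  ** P3@[6:8]
[9] read 'd'  n6⇒n2 (fail-walked)
[10] read 'd'  n2⇒n5
[11] read 'b'  n5⇒n1 (fail-walked)  ** P0@[11:11]
[12] read 'd'  n1⇒n2 (fail-walked)
[13] read 'a'  n2⇒n0 (fail-walked)
[14] read 'd'  n0⇒n2
[15] read 'd'  n2⇒n5
[16] read 'c'  n5⇒n3 (fail-walked)  ** P2@[15:16]
[17] read 'd'  n3⇒n2 (fail-walked)
[18] read 'd'  n2⇒n5
[19] read 'c'  n5⇒n3 (fail-walked)  ** P2@[18:19]
[20] read 'e'  n3⇒n4  ** P1@[18:20],P4@[19:20]
[21] read 'c'  n4⇒n7 (fail-walked)
[22] read 'd'  n7⇒n2 (fail-walked)
[23] read 'd'  n2⇒n5
[24] read 'e'  n5⇒n6  ** P3@[22:24]
[25] read 'c'  n6⇒n7 (fail-walked)
[26] read 'c'  n7⇒n7 (fail-walked)
[27] read 'c'  n7⇒n7 (fail-walked)
[28] read 'b'  n7⇒n1 (fail-walked)  ** P0@[28:28]
[29] read 'e'  n1⇒n0 (fail-walked)
[30] read 'd'  n0⇒n2
[31] read 'c'  n2⇒n3  ** P2@[30:31]
[32] read 'e'  n3⇒n4  ** P1@[30:32],P4@[31:32]
[33] read 'd'  n4⇒n2 (fail-walked)
[34] read 'e'  n2⇒n0 (fail-walked)
[35] read 'd'  n0⇒n2
[36] read 'e'  n2⇒n0 (fail-walked)
[37] read 'e'  n0⇒n0
[38] read 'b'  n0⇒n1  ** P0@[38:38]
[39] read 'b'  n1⇒n1 (fail-walked)  ** P0@[39:39]
[40] read 'd'  n1⇒n2 (fail-walked)
[41] read 'c'  n2⇒n3  ** P2@[40:41]
[42] read 'e'  n3⇒n4  ** P1@[40:42],P4@[41:42]
[43] read 'd'  n4⇒n2 (fail-walked)
[44] read 'd'  n2⇒n5
[45] read 'd'  n5⇒n5 (fail-walked)
[46] read 'e'  n5⇒n6  ** P3@[44:46]
[47] read 'a'  n6⇒n0 (fail-walked)
[48] read 'd'  n0⇒n2
[49] read 'c'  n2⇒n3  ** P2@[48:49]
[50] read 'e'  n3⇒n4  ** P1@[48:50],P4@[49:50]
[51] read 'e'  n4⇒n0 (fail-walked)
[52] read 'e'  n0⇒n0
[53] read 'c'  n0⇒n7
[54] read 'd'  n7⇒n2 (fail-walked)
[55] read 'c'  n2⇒n3  ** P2@[54:55]
[56] read 'e'  n3⇒n4  ** P1@[54:56],P4@[55:56]
[57] read 'e'  n4⇒n0 (fail-walked)
[58] read 'a'  n0⇒n0
[59] read 'd'  n0⇒n2

Result: [[2,2],[5,4],[8,3],[11,0],[16,2],[19,2],[20,1],[20,4],[24,3],[28,0],[31,2],[32,1],[32,4],[38,0],[39,0],[41,2],[42,1],[42,4],[46,3],[49,2],[50,1],[50,4],[55,2],[56,1],[56,4]]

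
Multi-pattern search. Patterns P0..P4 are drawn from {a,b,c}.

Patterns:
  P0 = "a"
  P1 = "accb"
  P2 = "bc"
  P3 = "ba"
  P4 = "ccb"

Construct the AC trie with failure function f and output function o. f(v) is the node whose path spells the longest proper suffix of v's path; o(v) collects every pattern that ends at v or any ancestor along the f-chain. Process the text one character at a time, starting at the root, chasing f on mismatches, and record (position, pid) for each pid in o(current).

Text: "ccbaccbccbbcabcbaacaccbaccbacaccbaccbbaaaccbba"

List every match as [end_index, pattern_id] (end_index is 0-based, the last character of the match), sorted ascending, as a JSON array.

Build:
Trie nodes:
  0='ε' goto a→1 b→5 c→8
  1='a' goto c→2  [P0 ends]
  2='ac' goto c→3
  3='acc' goto b→4
  4='accb' goto ·  [P1 ends]
  5='b' goto a→7 c→6
  6='bc' goto ·  [P2 ends]
  7='ba' goto ·  [P3 ends]
  8='c' goto c→9
  9='cc' goto b→10
  10='ccb' goto ·  [P4 ends]

BFS fail/out derivation:
  fail(1) 'a': from fail(0)=0 chase 'a': 0 ⇒ 0;  out={0}∪out(0)={0}
  fail(5) 'b': from fail(0)=0 chase 'b': 0 ⇒ 0;  out=∅∪out(0)=∅
  fail(8) 'c': from fail(0)=0 chase 'c': 0 ⇒ 0;  out=∅∪out(0)=∅
  fail(2) 'ac': from fail(1)=0 chase 'c': 0 ⇒ 8;  out=∅∪out(8)=∅
  fail(6) 'bc': from fail(5)=0 chase 'c': 0 ⇒ 8;  out={2}∪out(8)={2}
  fail(7) 'ba': from fail(5)=0 chase 'a': 0 ⇒ 1;  out={3}∪out(1)={0,3}
  fail(9) 'cc': from fail(8)=0 chase 'c': 0 ⇒ 8;  out=∅∪out(8)=∅
  fail(3) 'acc': from fail(2)=8 chase 'c': 8 ⇒ 9;  out=∅∪out(9)=∅
  fail(10) 'ccb': from fail(9)=8 chase 'b': 8→0 ⇒ 5;  out={4}∪out(5)={4}
  fail(4) 'accb': from fail(3)=9 chase 'b': 9 ⇒ 10;  out={1}∪out(10)={1,4}

Run:
pos 0 'c': at 8
pos 1 'c': at 9
pos 2 'b': at 10  → match P4@[0:2]
pos 3 'a': at 7 (via fail)  → match P0@[3:3],P3@[2:3]
pos 4 'c': at 2 (via fail)
pos 5 'c': at 3
pos 6 'b': at 4  → match P1@[3:6],P4@[4:6]
pos 7 'c': at 6 (via fail)  → match P2@[6:7]
pos 8 'c': at 9 (via fail)
pos 9 'b': at 10  → match P4@[7:9]
pos 10 'b': at 5 (via fail)
pos 11 'c': at 6  → match P2@[10:11]
pos 12 'a': at 1 (via fail)  → match P0@[12:12]
pos 13 'b': at 5 (via fail)
pos 14 'c': at 6  → match P2@[13:14]
pos 15 'b': at 5 (via fail)
pos 16 'a': at 7  → match P0@[16:16],P3@[15:16]
pos 17 'a': at 1 (via fail)  → match P0@[17:17]
pos 18 'c': at 2
pos 19 'a': at 1 (via fail)  → match P0@[19:19]
pos 20 'c': at 2
pos 21 'c': at 3
pos 22 'b': at 4  → match P1@[19:22],P4@[20:22]
pos 23 'a': at 7 (via fail)  → match P0@[23:23],P3@[22:23]
pos 24 'c': at 2 (via fail)
pos 25 'c': at 3
pos 26 'b': at 4  → match P1@[23:26],P4@[24:26]
pos 27 'a': at 7 (via fail)  → match P0@[27:27],P3@[26:27]
pos 28 'c': at 2 (via fail)
pos 29 'a': at 1 (via fail)  → match P0@[29:29]
pos 30 'c': at 2
pos 31 'c': at 3
pos 32 'b': at 4  → match P1@[29:32],P4@[30:32]
pos 33 'a': at 7 (via fail)  → match P0@[33:33],P3@[32:33]
pos 34 'c': at 2 (via fail)
pos 35 'c': at 3
pos 36 'b': at 4  → match P1@[33:36],P4@[34:36]
pos 37 'b': at 5 (via fail)
pos 38 'a': at 7  → match P0@[38:38],P3@[37:38]
pos 39 'a': at 1 (via fail)  → match P0@[39:39]
pos 40 'a': at 1 (via fail)  → match P0@[40:40]
pos 41 'c': at 2
pos 42 'c': at 3
pos 43 'b': at 4  → match P1@[40:43],P4@[41:43]
pos 44 'b': at 5 (via fail)
pos 45 'a': at 7  → match P0@[45:45],P3@[44:45]

Matches: [[2,4],[3,0],[3,3],[6,1],[6,4],[7,2],[9,4],[11,2],[12,0],[14,2],[16,0],[16,3],[17,0],[19,0],[22,1],[22,4],[23,0],[23,3],[26,1],[26,4],[27,0],[27,3],[29,0],[32,1],[32,4],[33,0],[33,3],[36,1],[36,4],[38,0],[38,3],[39,0],[40,0],[43,1],[43,4],[45,0],[45,3]]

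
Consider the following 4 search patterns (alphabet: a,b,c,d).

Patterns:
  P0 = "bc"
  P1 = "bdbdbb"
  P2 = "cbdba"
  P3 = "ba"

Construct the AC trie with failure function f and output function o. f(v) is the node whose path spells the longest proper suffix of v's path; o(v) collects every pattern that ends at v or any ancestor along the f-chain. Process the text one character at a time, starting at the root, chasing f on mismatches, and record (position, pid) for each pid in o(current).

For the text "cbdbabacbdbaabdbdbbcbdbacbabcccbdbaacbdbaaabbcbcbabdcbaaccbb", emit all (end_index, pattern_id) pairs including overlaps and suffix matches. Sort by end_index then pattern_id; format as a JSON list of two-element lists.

Construct AC machine:
Trie nodes:
  n0 'ε': b→1 c→8
  n1 'b': a→13 c→2 d→3
  n2 'bc': ·  [P0 ends]
  n3 'bd': b→4
  n4 'bdb': d→5
  n5 'bdbd': b→6
  n6 'bdbdb': b→7
  n7 'bdbdbb': ·  [P1 ends]
  n8 'c': b→9
  n9 'cb': d→10
  n10 'cbd': b→11
  n11 'cbdb': a→12
  n12 'cbdba': ·  [P2 ends]
  n13 'ba': ·  [P3 ends]

BFS fail/out derivation:
  fail(1) 'b': from fail(0)=0 chase 'b': 0 ⇒ 0;  out=∅∪out(0)=∅
  fail(8) 'c': from fail(0)=0 chase 'c': 0 ⇒ 0;  out=∅∪out(0)=∅
  fail(2) 'bc': from fail(1)=0 chase 'c': 0 ⇒ 8;  out={0}∪out(8)={0}
  fail(3) 'bd': from fail(1)=0 chase 'd': 0 ⇒ 0;  out=∅∪out(0)=∅
  fail(9) 'cb': from fail(8)=0 chase 'b': 0 ⇒ 1;  out=∅∪out(1)=∅
  fail(13) 'ba': from fail(1)=0 chase 'a': 0 ⇒ 0;  out={3}∪out(0)={3}
  fail(4) 'bdb': from fail(3)=0 chase 'b': 0 ⇒ 1;  out=∅∪out(1)=∅
  fail(10) 'cbd': from fail(9)=1 chase 'd': 1 ⇒ 3;  out=∅∪out(3)=∅
  fail(5) 'bdbd': from fail(4)=1 chase 'd': 1 ⇒ 3;  out=∅∪out(3)=∅
  fail(11) 'cbdb': from fail(10)=3 chase 'b': 3 ⇒ 4;  out=∅∪out(4)=∅
  fail(6) 'bdbdb': from fail(5)=3 chase 'b': 3 ⇒ 4;  out=∅∪out(4)=∅
  fail(12) 'cbdba': from fail(11)=4 chase 'a': 4→1 ⇒ 13;  out={2}∪out(13)={2,3}
  fail(7) 'bdbdbb': from fail(6)=4 chase 'b': 4→1→0 ⇒ 1;  out={1}∪out(1)={1}

Run:
[0] read 'c'  n0⇒n8
[1] read 'b'  n8⇒n9
[2] read 'd'  n9⇒n10
[3] read 'b'  n10⇒n11
[4] read 'a'  n11⇒n12  emit P2@[0:4],P3@[3:4]
[5] read 'b'  n12⇒n1 ·f
[6] read 'a'  n1⇒n13  emit P3@[5:6]
[7] read 'c'  n13⇒n8 ·f
[8] read 'b'  n8⇒n9
[9] read 'd'  n9⇒n10
[10] read 'b'  n10⇒n11
[11] read 'a'  n11⇒n12  emit P2@[7:11],P3@[10:11]
[12] read 'a'  n12⇒n0 ·f
[13] read 'b'  n0⇒n1
[14] read 'd'  n1⇒n3
[15] read 'b'  n3⇒n4
[16] read 'd'  n4⇒n5
[17] read 'b'  n5⇒n6
[18] read 'b'  n6⇒n7  emit P1@[13:18]
[19] read 'c'  n7⇒n2 ·f  emit P0@[18:19]
[20] read 'b'  n2⇒n9 ·f
[21] read 'd'  n9⇒n10
[22] read 'b'  n10⇒n11
[23] read 'a'  n11⇒n12  emit P2@[19:23],P3@[22:23]
[24] read 'c'  n12⇒n8 ·f
[25] read 'b'  n8⇒n9
[26] read 'a'  n9⇒n13 ·f  emit P3@[25:26]
[27] read 'b'  n13⇒n1 ·f
[28] read 'c'  n1⇒n2  emit P0@[27:28]
[29] read 'c'  n2⇒n8 ·f
[30] read 'c'  n8⇒n8 ·f
[31] read 'b'  n8⇒n9
[32] read 'd'  n9⇒n10
[33] read 'b'  n10⇒n11
[34] read 'a'  n11⇒n12  emit P2@[30:34],P3@[33:34]
[35] read 'a'  n12⇒n0 ·f
[36] read 'c'  n0⇒n8
[37] read 'b'  n8⇒n9
[38] read 'd'  n9⇒n10
[39] read 'b'  n10⇒n11
[40] read 'a'  n11⇒n12  emit P2@[36:40],P3@[39:40]
[41] read 'a'  n12⇒n0 ·f
[42] read 'a'  n0⇒n0
[43] read 'b'  n0⇒n1
[44] read 'b'  n1⇒n1 ·f
[45] read 'c'  n1⇒n2  emit P0@[44:45]
[46] read 'b'  n2⇒n9 ·f
[47] read 'c'  n9⇒n2 ·f  emit P0@[46:47]
[48] read 'b'  n2⇒n9 ·f
[49] read 'a'  n9⇒n13 ·f  emit P3@[48:49]
[50] read 'b'  n13⇒n1 ·f
[51] read 'd'  n1⇒n3
[52] read 'c'  n3⇒n8 ·f
[53] read 'b'  n8⇒n9
[54] read 'a'  n9⇒n13 ·f  emit P3@[53:54]
[55] read 'a'  n13⇒n0 ·f
[56] read 'c'  n0⇒n8
[57] read 'c'  n8⇒n8 ·f
[58] read 'b'  n8⇒n9
[59] read 'b'  n9⇒n1 ·f

All matches (sorted): [[4,2],[4,3],[6,3],[11,2],[11,3],[18,1],[19,0],[23,2],[23,3],[26,3],[28,0],[34,2],[34,3],[40,2],[40,3],[45,0],[47,0],[49,3],[54,3]]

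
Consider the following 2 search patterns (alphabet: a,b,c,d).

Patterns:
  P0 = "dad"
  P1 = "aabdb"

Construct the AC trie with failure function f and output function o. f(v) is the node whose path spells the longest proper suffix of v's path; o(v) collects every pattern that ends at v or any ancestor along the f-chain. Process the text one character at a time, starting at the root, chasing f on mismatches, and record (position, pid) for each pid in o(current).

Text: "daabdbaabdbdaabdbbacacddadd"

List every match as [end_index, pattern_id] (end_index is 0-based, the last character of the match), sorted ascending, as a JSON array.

Construct AC machine:
Trie nodes:
  0='ε' goto a→4 d→1
  1='d' goto a→2
  2='da' goto d→3
  3='dad' goto ·  ←P0
  4='a' goto a→5
  5='aa' goto b→6
  6='aab' goto d→7
  7='aabd' goto b→8
  8='aabdb' goto ·  ←P1

Failure links (BFS by depth):
  n1('d'): parent n0 fail=0; on 'd' 0 → fail=0;  out ∅∪∅=∅
  n4('a'): parent n0 fail=0; on 'a' 0 → fail=0;  out ∅∪∅=∅
  n2('da'): parent n1 fail=0; on 'a' 0 → fail=4;  out ∅∪∅=∅
  n5('aa'): parent n4 fail=0; on 'a' 0 → fail=4;  out ∅∪∅=∅
  n3('dad'): parent n2 fail=4; on 'd' 4→0 → fail=1;  out {0}∪∅={0}
  n6('aab'): parent n5 fail=4; on 'b' 4→0 → fail=0;  out ∅∪∅=∅
  n7('aabd'): parent n6 fail=0; on 'd' 0 → fail=1;  out ∅∪∅=∅
  n8('aabdb'): parent n7 fail=1; on 'b' 1→0 → fail=0;  out {1}∪∅={1}

Scan:
i=0 'd': node 0→1
i=1 'a': node 1→2
i=2 'a': node 2→5 (fail-walked)
i=3 'b': node 5→6
i=4 'd': node 6→7
i=5 'b': node 7→8  → match P1@[1:5]
i=6 'a': node 8→4 (fail-walked)
i=7 'a': node 4→5
i=8 'b': node 5→6
i=9 'd': node 6→7
i=10 'b': node 7→8  → match P1@[6:10]
i=11 'd': node 8→1 (fail-walked)
i=12 'a': node 1→2
i=13 'a': node 2→5 (fail-walked)
i=14 'b': node 5→6
i=15 'd': node 6→7
i=16 'b': node 7→8  → match P1@[12:16]
i=17 'b': node 8→0 (fail-walked)
i=18 'a': node 0→4
i=19 'c': node 4→0 (fail-walked)
i=20 'a': node 0→4
i=21 'c': node 4→0 (fail-walked)
i=22 'd': node 0→1
i=23 'd': node 1→1 (fail-walked)
i=24 'a': node 1→2
i=25 'd': node 2→3  → match P0@[23:25]
i=26 'd': node 3→1 (fail-walked)

All matches (sorted): [[5,1],[10,1],[16,1],[25,0]]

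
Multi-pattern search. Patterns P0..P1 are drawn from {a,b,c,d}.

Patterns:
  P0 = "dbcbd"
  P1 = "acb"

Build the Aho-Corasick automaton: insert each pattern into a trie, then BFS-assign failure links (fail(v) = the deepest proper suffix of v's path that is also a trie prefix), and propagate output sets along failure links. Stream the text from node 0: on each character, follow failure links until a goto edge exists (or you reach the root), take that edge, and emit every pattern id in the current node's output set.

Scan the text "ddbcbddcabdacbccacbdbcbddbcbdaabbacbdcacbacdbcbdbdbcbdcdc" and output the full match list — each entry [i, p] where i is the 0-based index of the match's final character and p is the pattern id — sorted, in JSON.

Build:
Trie nodes:
  n0 'ε': a→6 d→1
  n1 'd': b→2
  n2 'db': c→3
  n3 'dbc': b→4
  n4 'dbcb': d→5
  n5 'dbcbd': ·  ←P0
  n6 'a': c→7
  n7 'ac': b→8
  n8 'acb': ·  ←P1

Failure links (BFS by depth):
  fail(1) 'd': from fail(0)=0 chase 'd': 0 ⇒ 0;  out=∅∪out(0)=∅
  fail(6) 'a': from fail(0)=0 chase 'a': 0 ⇒ 0;  out=∅∪out(0)=∅
  fail(2) 'db': from fail(1)=0 chase 'b': 0 ⇒ 0;  out=∅∪out(0)=∅
  fail(7) 'ac': from fail(6)=0 chase 'c': 0 ⇒ 0;  out=∅∪out(0)=∅
  fail(3) 'dbc': from fail(2)=0 chase 'c': 0 ⇒ 0;  out=∅∪out(0)=∅
  fail(8) 'acb': from fail(7)=0 chase 'b': 0 ⇒ 0;  out={1}∪out(0)={1}
  fail(4) 'dbcb': from fail(3)=0 chase 'b': 0 ⇒ 0;  out=∅∪out(0)=∅
  fail(5) 'dbcbd': from fail(4)=0 chase 'd': 0 ⇒ 1;  out={0}∪out(1)={0}

Scan:
[0] read 'd'  n0⇒n1
[1] read 'd'  n1⇒n1 (via fail)
[2] read 'b'  n1⇒n2
[3] read 'c'  n2⇒n3
[4] read 'b'  n3⇒n4
[5] read 'd'  n4⇒n5  ** P0@[1:5]
[6] read 'd'  n5⇒n1 (via fail)
[7] read 'c'  n1⇒n0 (via fail)
[8] read 'a'  n0⇒n6
[9] read 'b'  n6⇒n0 (via fail)
[10] read 'd'  n0⇒n1
[11] read 'a'  n1⇒n6 (via fail)
[12] read 'c'  n6⇒n7
[13] read 'b'  n7⇒n8  ** P1@[11:13]
[14] read 'c'  n8⇒n0 (via fail)
[15] read 'c'  n0⇒n0
[16] read 'a'  n0⇒n6
[17] read 'c'  n6⇒n7
[18] read 'b'  n7⇒n8  ** P1@[16:18]
[19] read 'd'  n8⇒n1 (via fail)
[20] read 'b'  n1⇒n2
[21] read 'c'  n2⇒n3
[22] read 'b'  n3⇒n4
[23] read 'd'  n4⇒n5  ** P0@[19:23]
[24] read 'd'  n5⇒n1 (via fail)
[25] read 'b'  n1⇒n2
[26] read 'c'  n2⇒n3
[27] read 'b'  n3⇒n4
[28] read 'd'  n4⇒n5  ** P0@[24:28]
[29] read 'a'  n5⇒n6 (via fail)
[30] read 'a'  n6⇒n6 (via fail)
[31] read 'b'  n6⇒n0 (via fail)
[32] read 'b'  n0⇒n0
[33] read 'a'  n0⇒n6
[34] read 'c'  n6⇒n7
[35] read 'b'  n7⇒n8  ** P1@[33:35]
[36] read 'd'  n8⇒n1 (via fail)
[37] read 'c'  n1⇒n0 (via fail)
[38] read 'a'  n0⇒n6
[39] read 'c'  n6⇒n7
[40] read 'b'  n7⇒n8  ** P1@[38:40]
[41] read 'a'  n8⇒n6 (via fail)
[42] read 'c'  n6⇒n7
[43] read 'd'  n7⇒n1 (via fail)
[44] read 'b'  n1⇒n2
[45] read 'c'  n2⇒n3
[46] read 'b'  n3⇒n4
[47] read 'd'  n4⇒n5  ** P0@[43:47]
[48] read 'b'  n5⇒n2 (via fail)
[49] read 'd'  n2⇒n1 (via fail)
[50] read 'b'  n1⇒n2
[51] read 'c'  n2⇒n3
[52] read 'b'  n3⇒n4
[53] read 'd'  n4⇒n5  ** P0@[49:53]
[54] read 'c'  n5⇒n0 (via fail)
[55] read 'd'  n0⇒n1
[56] read 'c'  n1⇒n0 (via fail)

Matches: [[5,0],[13,1],[18,1],[23,0],[28,0],[35,1],[40,1],[47,0],[53,0]]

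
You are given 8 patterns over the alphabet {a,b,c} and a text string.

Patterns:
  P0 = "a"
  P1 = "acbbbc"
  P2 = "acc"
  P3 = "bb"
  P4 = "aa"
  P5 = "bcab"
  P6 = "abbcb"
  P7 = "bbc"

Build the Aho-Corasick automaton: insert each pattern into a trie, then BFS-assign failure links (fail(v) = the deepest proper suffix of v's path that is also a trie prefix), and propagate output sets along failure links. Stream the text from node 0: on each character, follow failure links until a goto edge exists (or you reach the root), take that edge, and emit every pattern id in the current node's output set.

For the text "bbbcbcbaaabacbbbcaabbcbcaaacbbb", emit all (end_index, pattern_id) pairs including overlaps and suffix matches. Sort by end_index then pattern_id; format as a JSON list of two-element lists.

Build:
Trie (insert patterns):
  n0 'ε': a→1 b→8
  n1 'a': a→10 b→14 c→2  [P0 ends]
  n2 'ac': b→3 c→7
  n3 'acb': b→4
  n4 'acbb': b→5
  n5 'acbbb': c→6
  n6 'acbbbc': ·  [P1 ends]
  n7 'acc': ·  [P2 ends]
  n8 'b': b→9 c→11
  n9 'bb': c→18  [P3 ends]
  n10 'aa': ·  [P4 ends]
  n11 'bc': a→12
  n12 'bca': b→13
  n13 'bcab': ·  [P5 ends]
  n14 'ab': b→15
  n15 'abb': c→16
  n16 'abbc': b→17
  n17 'abbcb': ·  [P6 ends]
  n18 'bbc': ·  [P7 ends]

Failure links (BFS by depth):
  fail(1) 'a': from fail(0)=0 chase 'a': 0 ⇒ 0;  out={0}∪out(0)={0}
  fail(8) 'b': from fail(0)=0 chase 'b': 0 ⇒ 0;  out=∅∪out(0)=∅
  fail(2) 'ac': from fail(1)=0 chase 'c': 0 ⇒ 0;  out=∅∪out(0)=∅
  fail(9) 'bb': from fail(8)=0 chase 'b': 0 ⇒ 8;  out={3}∪out(8)={3}
  fail(10) 'aa': from fail(1)=0 chase 'a': 0 ⇒ 1;  out={4}∪out(1)={0,4}
  fail(11) 'bc': from fail(8)=0 chase 'c': 0 ⇒ 0;  out=∅∪out(0)=∅
  fail(14) 'ab': from fail(1)=0 chase 'b': 0 ⇒ 8;  out=∅∪out(8)=∅
  fail(3) 'acb': from fail(2)=0 chase 'b': 0 ⇒ 8;  out=∅∪out(8)=∅
  fail(7) 'acc': from fail(2)=0 chase 'c': 0 ⇒ 0;  out={2}∪out(0)={2}
  fail(12) 'bca': from fail(11)=0 chase 'a': 0 ⇒ 1;  out=∅∪out(1)={0}
  fail(15) 'abb': from fail(14)=8 chase 'b': 8 ⇒ 9;  out=∅∪out(9)={3}
  fail(18) 'bbc': from fail(9)=8 chase 'c': 8 ⇒ 11;  out={7}∪out(11)={7}
  fail(4) 'acbb': from fail(3)=8 chase 'b': 8 ⇒ 9;  out=∅∪out(9)={3}
  fail(13) 'bcab': from fail(12)=1 chase 'b': 1 ⇒ 14;  out={5}∪out(14)={5}
  fail(16) 'abbc': from fail(15)=9 chase 'c': 9 ⇒ 18;  out=∅∪out(18)={7}
  fail(5) 'acbbb': from fail(4)=9 chase 'b': 9→8 ⇒ 9;  out=∅∪out(9)={3}
  fail(17) 'abbcb': from fail(16)=18 chase 'b': 18→11→0 ⇒ 8;  out={6}∪out(8)={6}
  fail(6) 'acbbbc': from fail(5)=9 chase 'c': 9 ⇒ 18;  out={1}∪out(18)={1,7}

Run:
pos 0 'b': at 8
pos 1 'b': at 9  ** P3@[0:1]
pos 2 'b': at 9 (fail-walked)  ** P3@[1:2]
pos 3 'c': at 18  ** P7@[1:3]
pos 4 'b': at 8 (fail-walked)
pos 5 'c': at 11
pos 6 'b': at 8 (fail-walked)
pos 7 'a': at 1 (fail-walked)  ** P0@[7:7]
pos 8 'a': at 10  ** P0@[8:8],P4@[7:8]
pos 9 'a': at 10 (fail-walked)  ** P0@[9:9],P4@[8:9]
pos 10 'b': at 14 (fail-walked)
pos 11 'a': at 1 (fail-walked)  ** P0@[11:11]
pos 12 'c': at 2
pos 13 'b': at 3
pos 14 'b': at 4  ** P3@[13:14]
pos 15 'b': at 5  ** P3@[14:15]
pos 16 'c': at 6  ** P1@[11:16],P7@[14:16]
pos 17 'a': at 12 (fail-walked)  ** P0@[17:17]
pos 18 'a': at 10 (fail-walked)  ** P0@[18:18],P4@[17:18]
pos 19 'b': at 14 (fail-walked)
pos 20 'b': at 15  ** P3@[19:20]
pos 21 'c': at 16  ** P7@[19:21]
pos 22 'b': at 17  ** P6@[18:22]
pos 23 'c': at 11 (fail-walked)
pos 24 'a': at 12  ** P0@[24:24]
pos 25 'a': at 10 (fail-walked)  ** P0@[25:25],P4@[24:25]
pos 26 'a': at 10 (fail-walked)  ** P0@[26:26],P4@[25:26]
pos 27 'c': at 2 (fail-walked)
pos 28 'b': at 3
pos 29 'b': at 4  ** P3@[28:29]
pos 30 'b': at 5  ** P3@[29:30]

All matches (sorted): [[1,3],[2,3],[3,7],[7,0],[8,0],[8,4],[9,0],[9,4],[11,0],[14,3],[15,3],[16,1],[16,7],[17,0],[18,0],[18,4],[20,3],[21,7],[22,6],[24,0],[25,0],[25,4],[26,0],[26,4],[29,3],[30,3]]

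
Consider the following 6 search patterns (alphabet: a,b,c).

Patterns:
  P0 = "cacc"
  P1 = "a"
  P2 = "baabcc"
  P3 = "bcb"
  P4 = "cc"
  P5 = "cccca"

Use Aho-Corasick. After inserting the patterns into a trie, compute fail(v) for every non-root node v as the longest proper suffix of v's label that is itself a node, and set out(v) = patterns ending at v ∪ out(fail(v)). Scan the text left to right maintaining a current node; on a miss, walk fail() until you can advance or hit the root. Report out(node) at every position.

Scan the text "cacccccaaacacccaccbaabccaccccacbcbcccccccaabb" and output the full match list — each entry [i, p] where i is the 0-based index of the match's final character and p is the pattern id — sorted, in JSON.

Build automaton:
Trie (insert patterns):
  0='ε' goto a→5 b→6 c→1
  1='c' goto a→2 c→14
  2='ca' goto c→3
  3='cac' goto c→4
  4='cacc' goto ·  [P0 ends]
  5='a' goto ·  [P1 ends]
  6='b' goto a→7 c→12
  7='ba' goto a→8
  8='baa' goto b→9
  9='baab' goto c→10
  10='baabc' goto c→11
  11='baabcc' goto ·  [P2 ends]
  12='bc' goto b→13
  13='bcb' goto ·  [P3 ends]
  14='cc' goto c→15  [P4 ends]
  15='ccc' goto c→16
  16='cccc' goto a→17
  17='cccca' goto ·  [P5 ends]

BFS fail/out derivation:
  fail(1) 'c': from fail(0)=0 chase 'c': 0 ⇒ 0;  out=∅∪out(0)=∅
  fail(5) 'a': from fail(0)=0 chase 'a': 0 ⇒ 0;  out={1}∪out(0)={1}
  fail(6) 'b': from fail(0)=0 chase 'b': 0 ⇒ 0;  out=∅∪out(0)=∅
  fail(2) 'ca': from fail(1)=0 chase 'a': 0 ⇒ 5;  out=∅∪out(5)={1}
  fail(7) 'ba': from fail(6)=0 chase 'a': 0 ⇒ 5;  out=∅∪out(5)={1}
  fail(12) 'bc': from fail(6)=0 chase 'c': 0 ⇒ 1;  out=∅∪out(1)=∅
  fail(14) 'cc': from fail(1)=0 chase 'c': 0 ⇒ 1;  out={4}∪out(1)={4}
  fail(3) 'cac': from fail(2)=5 chase 'c': 5→0 ⇒ 1;  out=∅∪out(1)=∅
  fail(8) 'baa': from fail(7)=5 chase 'a': 5→0 ⇒ 5;  out=∅∪out(5)={1}
  fail(13) 'bcb': from fail(12)=1 chase 'b': 1→0 ⇒ 6;  out={3}∪out(6)={3}
  fail(15) 'ccc': from fail(14)=1 chase 'c': 1 ⇒ 14;  out=∅∪out(14)={4}
  fail(4) 'cacc': from fail(3)=1 chase 'c': 1 ⇒ 14;  out={0}∪out(14)={0,4}
  fail(9) 'baab': from fail(8)=5 chase 'b': 5→0 ⇒ 6;  out=∅∪out(6)=∅
  fail(16) 'cccc': from fail(15)=14 chase 'c': 14 ⇒ 15;  out=∅∪out(15)={4}
  fail(10) 'baabc': from fail(9)=6 chase 'c': 6 ⇒ 12;  out=∅∪out(12)=∅
  fail(17) 'cccca': from fail(16)=15 chase 'a': 15→14→1 ⇒ 2;  out={5}∪out(2)={1,5}
  fail(11) 'baabcc': from fail(10)=12 chase 'c': 12→1 ⇒ 14;  out={2}∪out(14)={2,4}

Text stream:
i=0 'c': node 0→1
i=1 'a': node 1→2  ** P1@[1:1]
i=2 'c': node 2→3
i=3 'c': node 3→4  ** P0@[0:3],P4@[2:3]
i=4 'c': node 4→15 (via fail)  ** P4@[3:4]
i=5 'c': node 15→16  ** P4@[4:5]
i=6 'c': node 16→16 (via fail)  ** P4@[5:6]
i=7 'a': node 16→17  ** P1@[7:7],P5@[3:7]
i=8 'a': node 17→5 (via fail)  ** P1@[8:8]
i=9 'a': node 5→5 (via fail)  ** P1@[9:9]
i=10 'c': node 5→1 (via fail)
i=11 'a': node 1→2  ** P1@[11:11]
i=12 'c': node 2→3
i=13 'c': node 3→4  ** P0@[10:13],P4@[12:13]
i=14 'c': node 4→15 (via fail)  ** P4@[13:14]
i=15 'a': node 15→2 (via fail)  ** P1@[15:15]
i=16 'c': node 2→3
i=17 'c': node 3→4  ** P0@[14:17],P4@[16:17]
i=18 'b': node 4→6 (via fail)
i=19 'a': node 6→7  ** P1@[19:19]
i=20 'a': node 7→8  ** P1@[20:20]
i=21 'b': node 8→9
i=22 'c': node 9→10
i=23 'c': node 10→11  ** P2@[18:23],P4@[22:23]
i=24 'a': node 11→2 (via fail)  ** P1@[24:24]
i=25 'c': node 2→3
i=26 'c': node 3→4  ** P0@[23:26],P4@[25:26]
i=27 'c': node 4→15 (via fail)  ** P4@[26:27]
i=28 'c': node 15→16  ** P4@[27:28]
i=29 'a': node 16→17  ** P1@[29:29],P5@[25:29]
i=30 'c': node 17→3 (via fail)
i=31 'b': node 3→6 (via fail)
i=32 'c': node 6→12
i=33 'b': node 12→13  ** P3@[31:33]
i=34 'c': node 13→12 (via fail)
i=35 'c': node 12→14 (via fail)  ** P4@[34:35]
i=36 'c': node 14→15  ** P4@[35:36]
i=37 'c': node 15→16  ** P4@[36:37]
i=38 'c': node 16→16 (via fail)  ** P4@[37:38]
i=39 'c': node 16→16 (via fail)  ** P4@[38:39]
i=40 'c': node 16→16 (via fail)  ** P4@[39:40]
i=41 'a': node 16→17  ** P1@[41:41],P5@[37:41]
i=42 'a': node 17→5 (via fail)  ** P1@[42:42]
i=43 'b': node 5→6 (via fail)
i=44 'b': node 6→6 (via fail)

All matches (sorted): [[1,1],[3,0],[3,4],[4,4],[5,4],[6,4],[7,1],[7,5],[8,1],[9,1],[11,1],[13,0],[13,4],[14,4],[15,1],[17,0],[17,4],[19,1],[20,1],[23,2],[23,4],[24,1],[26,0],[26,4],[27,4],[28,4],[29,1],[29,5],[33,3],[35,4],[36,4],[37,4],[38,4],[39,4],[40,4],[41,1],[41,5],[42,1]]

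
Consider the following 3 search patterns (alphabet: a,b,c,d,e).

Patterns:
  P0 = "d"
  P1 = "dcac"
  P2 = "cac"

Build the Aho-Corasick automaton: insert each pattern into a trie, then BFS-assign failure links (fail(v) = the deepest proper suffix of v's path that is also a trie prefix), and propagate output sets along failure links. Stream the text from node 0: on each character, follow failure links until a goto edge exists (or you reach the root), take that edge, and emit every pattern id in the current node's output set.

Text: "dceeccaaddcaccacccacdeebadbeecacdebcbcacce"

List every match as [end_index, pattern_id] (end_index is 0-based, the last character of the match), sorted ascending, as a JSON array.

Construct AC machine:
Trie (insert patterns):
  0='ε' goto c→5 d→1
  1='d' goto c→2  ←P0
  2='dc' goto a→3
  3='dca' goto c→4
  4='dcac' goto ·  ←P1
  5='c' goto a→6
  6='ca' goto c→7
  7='cac' goto ·  ←P2

BFS fail/out derivation:
  fail(1) 'd': from fail(0)=0 chase 'd': 0 ⇒ 0;  out={0}∪out(0)={0}
  fail(5) 'c': from fail(0)=0 chase 'c': 0 ⇒ 0;  out=∅∪out(0)=∅
  fail(2) 'dc': from fail(1)=0 chase 'c': 0 ⇒ 5;  out=∅∪out(5)=∅
  fail(6) 'ca': from fail(5)=0 chase 'a': 0 ⇒ 0;  out=∅∪out(0)=∅
  fail(3) 'dca': from fail(2)=5 chase 'a': 5 ⇒ 6;  out=∅∪out(6)=∅
  fail(7) 'cac': from fail(6)=0 chase 'c': 0 ⇒ 5;  out={2}∪out(5)={2}
  fail(4) 'dcac': from fail(3)=6 chase 'c': 6 ⇒ 7;  out={1}∪out(7)={1,2}

Run:
i=0 'd': node 0→1  emit P0@[0:0]
i=1 'c': node 1→2
i=2 'e': node 2→0 (via fail)
i=3 'e': node 0→0
i=4 'c': node 0→5
i=5 'c': node 5→5 (via fail)
i=6 'a': node 5→6
i=7 'a': node 6→0 (via fail)
i=8 'd': node 0→1  emit P0@[8:8]
i=9 'd': node 1→1 (via fail)  emit P0@[9:9]
i=10 'c': node 1→2
i=11 'a': node 2→3
i=12 'c': node 3→4  emit P1@[9:12],P2@[10:12]
i=13 'c': node 4→5 (via fail)
i=14 'a': node 5→6
i=15 'c': node 6→7  emit P2@[13:15]
i=16 'c': node 7→5 (via fail)
i=17 'c': node 5→5 (via fail)
i=18 'a': node 5→6
i=19 'c': node 6→7  emit P2@[17:19]
i=20 'd': node 7→1 (via fail)  emit P0@[20:20]
i=21 'e': node 1→0 (via fail)
i=22 'e': node 0→0
i=23 'b': node 0→0
i=24 'a': node 0→0
i=25 'd': node 0→1  emit P0@[25:25]
i=26 'b': node 1→0 (via fail)
i=27 'e': node 0→0
i=28 'e': node 0→0
i=29 'c': node 0→5
i=30 'a': node 5→6
i=31 'c': node 6→7  emit P2@[29:31]
i=32 'd': node 7→1 (via fail)  emit P0@[32:32]
i=33 'e': node 1→0 (via fail)
i=34 'b': node 0→0
i=35 'c': node 0→5
i=36 'b': node 5→0 (via fail)
i=37 'c': node 0→5
i=38 'a': node 5→6
i=39 'c': node 6→7  emit P2@[37:39]
i=40 'c': node 7→5 (via fail)
i=41 'e': node 5→0 (via fail)

All matches (sorted): [[0,0],[8,0],[9,0],[12,1],[12,2],[15,2],[19,2],[20,0],[25,0],[31,2],[32,0],[39,2]]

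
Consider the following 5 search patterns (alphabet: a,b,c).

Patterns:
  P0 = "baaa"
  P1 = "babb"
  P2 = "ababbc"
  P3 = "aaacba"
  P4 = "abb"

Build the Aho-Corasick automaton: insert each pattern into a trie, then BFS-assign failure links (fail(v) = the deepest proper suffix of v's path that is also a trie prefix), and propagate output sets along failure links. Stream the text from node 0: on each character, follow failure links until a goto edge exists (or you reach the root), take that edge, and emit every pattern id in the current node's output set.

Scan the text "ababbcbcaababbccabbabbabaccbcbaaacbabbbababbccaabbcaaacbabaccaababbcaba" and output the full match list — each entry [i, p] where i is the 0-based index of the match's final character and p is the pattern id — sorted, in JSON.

Build automaton:
Trie nodes:
  n0 'ε': a→7 b→1
  n1 'b': a→2
  n2 'ba': a→3 b→5
  n3 'baa': a→4
  n4 'baaa': ·  ←P0
  n5 'bab': b→6
  n6 'babb': ·  ←P1
  n7 'a': a→13 b→8
  n8 'ab': a→9 b→18
  n9 'aba': b→10
  n10 'abab': b→11
  n11 'ababb': c→12
  n12 'ababbc': ·  ←P2
  n13 'aa': a→14
  n14 'aaa': c→15
  n15 'aaac': b→16
  n16 'aaacb': a→17
  n17 'aaacba': ·  ←P3
  n18 'abb': ·  ←P4

Failure links (BFS by depth):
  n1('b'): parent n0 fail=0; on 'b' 0 → fail=0;  out ∅∪∅=∅
  n7('a'): parent n0 fail=0; on 'a' 0 → fail=0;  out ∅∪∅=∅
  n2('ba'): parent n1 fail=0; on 'a' 0 → fail=7;  out ∅∪∅=∅
  n8('ab'): parent n7 fail=0; on 'b' 0 → fail=1;  out ∅∪∅=∅
  n13('aa'): parent n7 fail=0; on 'a' 0 → fail=7;  out ∅∪∅=∅
  n3('baa'): parent n2 fail=7; on 'a' 7 → fail=13;  out ∅∪∅=∅
  n5('bab'): parent n2 fail=7; on 'b' 7 → fail=8;  out ∅∪∅=∅
  n9('aba'): parent n8 fail=1; on 'a' 1 → fail=2;  out ∅∪∅=∅
  n14('aaa'): parent n13 fail=7; on 'a' 7 → fail=13;  out ∅∪∅=∅
  n18('abb'): parent n8 fail=1; on 'b' 1→0 → fail=1;  out {4}∪∅={4}
  n4('baaa'): parent n3 fail=13; on 'a' 13 → fail=14;  out {0}∪∅={0}
  n6('babb'): parent n5 fail=8; on 'b' 8 → fail=18;  out {1}∪{4}={1,4}
  n10('abab'): parent n9 fail=2; on 'b' 2 → fail=5;  out ∅∪∅=∅
  n15('aaac'): parent n14 fail=13; on 'c' 13→7→0 → fail=0;  out ∅∪∅=∅
  n11('ababb'): parent n10 fail=5; on 'b' 5 → fail=6;  out ∅∪{1,4}={1,4}
  n16('aaacb'): parent n15 fail=0; on 'b' 0 → fail=1;  out ∅∪∅=∅
  n12('ababbc'): parent n11 fail=6; on 'c' 6→18→1→0 → fail=0;  out {2}∪∅={2}
  n17('aaacba'): parent n16 fail=1; on 'a' 1 → fail=2;  out {3}∪∅={3}

Text stream:
[0] read 'a'  n0⇒n7
[1] read 'b'  n7⇒n8
[2] read 'a'  n8⇒n9
[3] read 'b'  n9⇒n10
[4] read 'b'  n10⇒n11  → match P1@[1:4],P4@[2:4]
[5] read 'c'  n11⇒n12  → match P2@[0:5]
[6] read 'b'  n12⇒n1 (via fail)
[7] read 'c'  n1⇒n0 (via fail)
[8] read 'a'  n0⇒n7
[9] read 'a'  n7⇒n13
[10] read 'b'  n13⇒n8 (via fail)
[11] read 'a'  n8⇒n9
[12] read 'b'  n9⇒n10
[13] read 'b'  n10⇒n11  → match P1@[10:13],P4@[11:13]
[14] read 'c'  n11⇒n12  → match P2@[9:14]
[15] read 'c'  n12⇒n0 (via fail)
[16] read 'a'  n0⇒n7
[17] read 'b'  n7⇒n8
[18] read 'b'  n8⇒n18  → match P4@[16:18]
[19] read 'a'  n18⇒n2 (via fail)
[20] read 'b'  n2⇒n5
[21] read 'b'  n5⇒n6  → match P1@[18:21],P4@[19:21]
[22] read 'a'  n6⇒n2 (via fail)
[23] read 'b'  n2⇒n5
[24] read 'a'  n5⇒n9 (via fail)
[25] read 'c'  n9⇒n0 (via fail)
[26] read 'c'  n0⇒n0
[27] read 'b'  n0⇒n1
[28] read 'c'  n1⇒n0 (via fail)
[29] read 'b'  n0⇒n1
[30] read 'a'  n1⇒n2
[31] read 'a'  n2⇒n3
[32] read 'a'  n3⇒n4  → match P0@[29:32]
[33] read 'c'  n4⇒n15 (via fail)
[34] read 'b'  n15⇒n16
[35] read 'a'  n16⇒n17  → match P3@[30:35]
[36] read 'b'  n17⇒n5 (via fail)
[37] read 'b'  n5⇒n6  → match P1@[34:37],P4@[35:37]
[38] read 'b'  n6⇒n1 (via fail)
[39] read 'a'  n1⇒n2
[40] read 'b'  n2⇒n5
[41] read 'a'  n5⇒n9 (via fail)
[42] read 'b'  n9⇒n10
[43] read 'b'  n10⇒n11  → match P1@[40:43],P4@[41:43]
[44] read 'c'  n11⇒n12  → match P2@[39:44]
[45] read 'c'  n12⇒n0 (via fail)
[46] read 'a'  n0⇒n7
[47] read 'a'  n7⇒n13
[48] read 'b'  n13⇒n8 (via fail)
[49] read 'b'  n8⇒n18  → match P4@[47:49]
[50] read 'c'  n18⇒n0 (via fail)
[51] read 'a'  n0⇒n7
[52] read 'a'  n7⇒n13
[53] read 'a'  n13⇒n14
[54] read 'c'  n14⇒n15
[55] read 'b'  n15⇒n16
[56] read 'a'  n16⇒n17  → match P3@[51:56]
[57] read 'b'  n17⇒n5 (via fail)
[58] read 'a'  n5⇒n9 (via fail)
[59] read 'c'  n9⇒n0 (via fail)
[60] read 'c'  n0⇒n0
[61] read 'a'  n0⇒n7
[62] read 'a'  n7⇒n13
[63] read 'b'  n13⇒n8 (via fail)
[64] read 'a'  n8⇒n9
[65] read 'b'  n9⇒n10
[66] read 'b'  n10⇒n11  → match P1@[63:66],P4@[64:66]
[67] read 'c'  n11⇒n12  → match P2@[62:67]
[68] read 'a'  n12⇒n7 (via fail)
[69] read 'b'  n7⇒n8
[70] read 'a'  n8⇒n9

All matches (sorted): [[4,1],[4,4],[5,2],[13,1],[13,4],[14,2],[18,4],[21,1],[21,4],[32,0],[35,3],[37,1],[37,4],[43,1],[43,4],[44,2],[49,4],[56,3],[66,1],[66,4],[67,2]]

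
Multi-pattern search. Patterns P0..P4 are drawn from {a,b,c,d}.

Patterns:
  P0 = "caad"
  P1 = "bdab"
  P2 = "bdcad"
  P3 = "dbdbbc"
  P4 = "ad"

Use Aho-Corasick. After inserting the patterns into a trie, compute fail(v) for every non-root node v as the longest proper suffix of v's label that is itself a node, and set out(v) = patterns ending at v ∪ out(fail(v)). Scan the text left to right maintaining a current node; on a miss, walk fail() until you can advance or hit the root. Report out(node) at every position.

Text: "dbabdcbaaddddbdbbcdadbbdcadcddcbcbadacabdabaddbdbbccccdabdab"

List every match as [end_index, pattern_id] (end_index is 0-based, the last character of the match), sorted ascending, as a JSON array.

Build:
Trie nodes:
  0='ε' goto a→18 b→5 c→1 d→12
  1='c' goto a→2
  2='ca' goto a→3
  3='caa' goto d→4
  4='caad' goto ·  [P0 ends]
  5='b' goto d→6
  6='bd' goto a→7 c→9
  7='bda' goto b→8
  8='bdab' goto ·  [P1 ends]
  9='bdc' goto a→10
  10='bdca' goto d→11
  11='bdcad' goto ·  [P2 ends]
  12='d' goto b→13
  13='db' goto d→14
  14='dbd' goto b→15
  15='dbdb' goto b→16
  16='dbdbb' goto c→17
  17='dbdbbc' goto ·  [P3 ends]
  18='a' goto d→19
  19='ad' goto ·  [P4 ends]

BFS fail/out derivation:
  n1('c'): parent n0 fail=0; on 'c' 0 → fail=0;  out ∅∪∅=∅
  n5('b'): parent n0 fail=0; on 'b' 0 → fail=0;  out ∅∪∅=∅
  n12('d'): parent n0 fail=0; on 'd' 0 → fail=0;  out ∅∪∅=∅
  n18('a'): parent n0 fail=0; on 'a' 0 → fail=0;  out ∅∪∅=∅
  n2('ca'): parent n1 fail=0; on 'a' 0 → fail=18;  out ∅∪∅=∅
  n6('bd'): parent n5 fail=0; on 'd' 0 → fail=12;  out ∅∪∅=∅
  n13('db'): parent n12 fail=0; on 'b' 0 → fail=5;  out ∅∪∅=∅
  n19('ad'): parent n18 fail=0; on 'd' 0 → fail=12;  out {4}∪∅={4}
  n3('caa'): parent n2 fail=18; on 'a' 18→0 → fail=18;  out ∅∪∅=∅
  n7('bda'): parent n6 fail=12; on 'a' 12→0 → fail=18;  out ∅∪∅=∅
  n9('bdc'): parent n6 fail=12; on 'c' 12→0 → fail=1;  out ∅∪∅=∅
  n14('dbd'): parent n13 fail=5; on 'd' 5 → fail=6;  out ∅∪∅=∅
  n4('caad'): parent n3 fail=18; on 'd' 18 → fail=19;  out {0}∪{4}={0,4}
  n8('bdab'): parent n7 fail=18; on 'b' 18→0 → fail=5;  out {1}∪∅={1}
  n10('bdca'): parent n9 fail=1; on 'a' 1 → fail=2;  out ∅∪∅=∅
  n15('dbdb'): parent n14 fail=6; on 'b' 6→12 → fail=13;  out ∅∪∅=∅
  n11('bdcad'): parent n10 fail=2; on 'd' 2→18 → fail=19;  out {2}∪{4}={2,4}
  n16('dbdbb'): parent n15 fail=13; on 'b' 13→5→0 → fail=5;  out ∅∪∅=∅
  n17('dbdbbc'): parent n16 fail=5; on 'c' 5→0 → fail=1;  out {3}∪∅={3}

Text stream:
pos 0 'd': at 12
pos 1 'b': at 13
pos 2 'a': at 18 (fail-walked)
pos 3 'b': at 5 (fail-walked)
pos 4 'd': at 6
pos 5 'c': at 9
pos 6 'b': at 5 (fail-walked)
pos 7 'a': at 18 (fail-walked)
pos 8 'a': at 18 (fail-walked)
pos 9 'd': at 19  → match P4@[8:9]
pos 10 'd': at 12 (fail-walked)
pos 11 'd': at 12 (fail-walked)
pos 12 'd': at 12 (fail-walked)
pos 13 'b': at 13
pos 14 'd': at 14
pos 15 'b': at 15
pos 16 'b': at 16
pos 17 'c': at 17  → match P3@[12:17]
pos 18 'd': at 12 (fail-walked)
pos 19 'a': at 18 (fail-walked)
pos 20 'd': at 19  → match P4@[19:20]
pos 21 'b': at 13 (fail-walked)
pos 22 'b': at 5 (fail-walked)
pos 23 'd': at 6
pos 24 'c': at 9
pos 25 'a': at 10
pos 26 'd': at 11  → match P2@[22:26],P4@[25:26]
pos 27 'c': at 1 (fail-walked)
pos 28 'd': at 12 (fail-walked)
pos 29 'd': at 12 (fail-walked)
pos 30 'c': at 1 (fail-walked)
pos 31 'b': at 5 (fail-walked)
pos 32 'c': at 1 (fail-walked)
pos 33 'b': at 5 (fail-walked)
pos 34 'a': at 18 (fail-walked)
pos 35 'd': at 19  → match P4@[34:35]
pos 36 'a': at 18 (fail-walked)
pos 37 'c': at 1 (fail-walked)
pos 38 'a': at 2
pos 39 'b': at 5 (fail-walked)
pos 40 'd': at 6
pos 41 'a': at 7
pos 42 'b': at 8  → match P1@[39:42]
pos 43 'a': at 18 (fail-walked)
pos 44 'd': at 19  → match P4@[43:44]
pos 45 'd': at 12 (fail-walked)
pos 46 'b': at 13
pos 47 'd': at 14
pos 48 'b': at 15
pos 49 'b': at 16
pos 50 'c': at 17  → match P3@[45:50]
pos 51 'c': at 1 (fail-walked)
pos 52 'c': at 1 (fail-walked)
pos 53 'c': at 1 (fail-walked)
pos 54 'd': at 12 (fail-walked)
pos 55 'a': at 18 (fail-walked)
pos 56 'b': at 5 (fail-walked)
pos 57 'd': at 6
pos 58 'a': at 7
pos 59 'b': at 8  → match P1@[56:59]

Result: [[9,4],[17,3],[20,4],[26,2],[26,4],[35,4],[42,1],[44,4],[50,3],[59,1]]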